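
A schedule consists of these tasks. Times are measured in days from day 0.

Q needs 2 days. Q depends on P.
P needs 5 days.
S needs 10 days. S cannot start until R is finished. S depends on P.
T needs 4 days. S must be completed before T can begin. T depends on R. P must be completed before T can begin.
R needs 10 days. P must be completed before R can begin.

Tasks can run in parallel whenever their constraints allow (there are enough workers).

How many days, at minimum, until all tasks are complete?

Nothing blocks P, so it runs from day 0 to day 5.
R waits on P (finishes day 5), so it starts at day 5 and finishes at 5 + 10 = day 15.
S cannot start until R (finishes day 15); P (finishes day 5). The controlling bound is day 15, so S finishes at 15 + 10 = day 25.
T needs all of S (finishes day 25); R (finishes day 15); P (finishes day 5). That puts its earliest start at day 25; it finishes at 25 + 4 = day 29.
After P (finishes day 5), Q can start at day 5 and finishes at day 7.
All tasks are finished once the last one completes. Finish times: P at 5, Q at 7, R at 15, S at 25, T at 29. The latest is day 29.

29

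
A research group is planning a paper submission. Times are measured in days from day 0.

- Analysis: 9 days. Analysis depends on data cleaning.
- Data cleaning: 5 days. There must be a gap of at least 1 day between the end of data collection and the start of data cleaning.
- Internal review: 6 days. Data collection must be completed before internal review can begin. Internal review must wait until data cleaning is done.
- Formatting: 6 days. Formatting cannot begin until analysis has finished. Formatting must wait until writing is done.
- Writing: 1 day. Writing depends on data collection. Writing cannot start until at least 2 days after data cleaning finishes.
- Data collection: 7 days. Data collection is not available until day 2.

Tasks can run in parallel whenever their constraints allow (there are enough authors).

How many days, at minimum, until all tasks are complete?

30

After its own release at day 2, data collection can start at day 2 and finishes at day 9.
Data cleaning cannot begin until data collection (finishes day 9, plus 1-day gap → day 10). It runs from day 10 to 10 + 5 = day 15.
Internal review has to wait for data collection (finishes day 9); data cleaning (finishes day 15). The latest of these is day 15, so internal review runs day 15 to 15 + 6 = day 21.
Writing cannot start until data collection (finishes day 9); data cleaning (finishes day 15, plus 2-day gap → day 17). The controlling bound is day 17, so writing finishes at 17 + 1 = day 18.
After data cleaning (finishes day 15), analysis can start at day 15 and finishes at day 24.
Formatting cannot start until analysis (finishes day 24); writing (finishes day 18). The controlling bound is day 24, so formatting finishes at 24 + 6 = day 30.
All tasks are finished once the last one completes. Finish times: Data collection at 9, Data cleaning at 15, Analysis at 24, Writing at 18, Internal review at 21, Formatting at 30. The latest is day 30.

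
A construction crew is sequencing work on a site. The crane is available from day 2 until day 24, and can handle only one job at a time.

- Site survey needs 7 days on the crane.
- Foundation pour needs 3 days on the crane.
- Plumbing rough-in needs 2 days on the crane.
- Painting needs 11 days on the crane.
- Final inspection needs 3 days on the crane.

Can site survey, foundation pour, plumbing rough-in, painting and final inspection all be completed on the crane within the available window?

No

The crane window is 24 − 2 = 22 days.
Running back to back, the jobs need 7 + 3 + 2 + 11 + 3 = 26 days on the crane.
Since 26 > 22, they cannot all fit.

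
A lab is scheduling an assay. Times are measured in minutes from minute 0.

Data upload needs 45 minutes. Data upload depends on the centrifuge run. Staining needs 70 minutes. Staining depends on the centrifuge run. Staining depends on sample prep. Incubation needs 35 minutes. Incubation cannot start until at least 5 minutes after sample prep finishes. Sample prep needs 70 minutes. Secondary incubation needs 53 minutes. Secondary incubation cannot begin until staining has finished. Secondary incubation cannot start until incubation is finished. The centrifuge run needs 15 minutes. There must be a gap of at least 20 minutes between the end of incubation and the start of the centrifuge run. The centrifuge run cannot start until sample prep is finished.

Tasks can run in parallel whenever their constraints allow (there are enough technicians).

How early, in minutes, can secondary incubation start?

215

Nothing blocks sample prep, so it runs from minute 0 to minute 70.
Incubation waits on sample prep (finishes minute 70, plus 5-minute gap → minute 75), so it starts at minute 75 and finishes at 75 + 35 = minute 110.
The centrifuge run has to wait for incubation (finishes minute 110, plus 20-minute gap → minute 130); sample prep (finishes minute 70). The latest of these is minute 130, so the centrifuge run runs minute 130 to 130 + 15 = minute 145.
Staining needs all of the centrifuge run (finishes minute 145); sample prep (finishes minute 70). That puts its earliest start at minute 145; it finishes at 145 + 70 = minute 215.
Secondary incubation waits on staining (finishes minute 215); incubation (finishes minute 110). The latest of these is minute 215, which is the earliest secondary incubation can start.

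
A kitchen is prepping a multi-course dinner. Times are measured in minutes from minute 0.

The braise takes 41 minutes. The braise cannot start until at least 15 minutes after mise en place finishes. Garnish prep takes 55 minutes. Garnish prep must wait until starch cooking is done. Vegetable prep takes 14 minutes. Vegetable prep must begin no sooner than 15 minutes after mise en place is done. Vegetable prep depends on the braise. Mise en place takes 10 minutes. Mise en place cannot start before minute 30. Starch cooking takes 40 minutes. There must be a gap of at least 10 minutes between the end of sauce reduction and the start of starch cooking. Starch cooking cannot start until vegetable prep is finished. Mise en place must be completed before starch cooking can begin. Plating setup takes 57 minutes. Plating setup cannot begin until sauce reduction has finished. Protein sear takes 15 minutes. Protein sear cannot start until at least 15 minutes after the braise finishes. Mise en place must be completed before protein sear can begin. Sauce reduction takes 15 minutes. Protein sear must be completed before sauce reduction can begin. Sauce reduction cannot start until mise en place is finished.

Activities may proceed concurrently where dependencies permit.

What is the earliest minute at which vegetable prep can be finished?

110

Mise en place cannot begin until its own release at minute 30. It runs from minute 30 to 30 + 10 = minute 40.
The braise waits on mise en place (finishes minute 40, plus 15-minute gap → minute 55), so it starts at minute 55 and finishes at 55 + 41 = minute 96.
Vegetable prep cannot start until mise en place (finishes minute 40, plus 15-minute gap → minute 55); the braise (finishes minute 96). The controlling bound is minute 96, so vegetable prep finishes at 96 + 14 = minute 110.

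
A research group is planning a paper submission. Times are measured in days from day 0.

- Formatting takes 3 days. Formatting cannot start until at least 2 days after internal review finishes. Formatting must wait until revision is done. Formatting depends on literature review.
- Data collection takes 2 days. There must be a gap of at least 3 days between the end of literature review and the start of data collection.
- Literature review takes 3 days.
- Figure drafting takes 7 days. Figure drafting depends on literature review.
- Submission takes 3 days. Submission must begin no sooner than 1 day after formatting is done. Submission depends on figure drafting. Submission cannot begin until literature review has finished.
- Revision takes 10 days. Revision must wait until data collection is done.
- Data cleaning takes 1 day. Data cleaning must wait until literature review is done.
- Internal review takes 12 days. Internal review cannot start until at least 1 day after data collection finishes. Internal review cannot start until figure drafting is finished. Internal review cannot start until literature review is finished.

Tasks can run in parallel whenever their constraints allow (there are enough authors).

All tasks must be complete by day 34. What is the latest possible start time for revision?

Submission has no dependents, so it just needs to finish by day 34. Starting by 34 − 3 = day 31 achieves that.
Formatting feeds into submission (must start by day 31, minus 1-day gap → day 30); so formatting must finish by day 30 and therefore start by day 27.
Revision has to be done before formatting (must start by day 27). That means finishing by day 27, i.e. starting by 27 − 10 = day 17.

17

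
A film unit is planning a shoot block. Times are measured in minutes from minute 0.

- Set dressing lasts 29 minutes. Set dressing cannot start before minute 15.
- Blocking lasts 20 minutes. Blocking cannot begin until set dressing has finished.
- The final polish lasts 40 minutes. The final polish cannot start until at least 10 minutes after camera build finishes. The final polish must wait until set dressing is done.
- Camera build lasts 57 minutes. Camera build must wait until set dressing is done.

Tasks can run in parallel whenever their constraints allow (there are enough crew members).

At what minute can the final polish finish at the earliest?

151

Set dressing cannot begin until its own release at minute 15. It runs from minute 15 to 15 + 29 = minute 44.
After set dressing (finishes minute 44), camera build can start at minute 44 and finishes at minute 101.
For the final polish: camera build (finishes minute 101, plus 10-minute gap → minute 111); set dressing (finishes minute 44). Taking the maximum gives a start of minute 111, and it finishes at 111 + 40 = minute 151.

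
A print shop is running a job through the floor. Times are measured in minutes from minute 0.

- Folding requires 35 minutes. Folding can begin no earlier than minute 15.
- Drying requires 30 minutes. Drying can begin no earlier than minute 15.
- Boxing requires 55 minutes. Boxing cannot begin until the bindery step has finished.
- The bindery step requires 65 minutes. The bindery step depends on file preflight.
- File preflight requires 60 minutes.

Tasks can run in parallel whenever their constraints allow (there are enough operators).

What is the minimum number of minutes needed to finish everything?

180

Folding waits on its own release at minute 15, so it starts at minute 15 and finishes at 15 + 35 = minute 50.
Drying cannot begin until its own release at minute 15. It runs from minute 15 to 15 + 30 = minute 45.
File preflight can start immediately at minute 0; it finishes at minute 60.
The bindery step cannot begin until file preflight (finishes minute 60). It runs from minute 60 to 60 + 65 = minute 125.
Boxing waits on the bindery step (finishes minute 125), so it starts at minute 125 and finishes at 125 + 55 = minute 180.
All tasks are finished once the last one completes. Finish times: File preflight at 60, Drying at 45, Folding at 50, The bindery step at 125, Boxing at 180. The latest is minute 180.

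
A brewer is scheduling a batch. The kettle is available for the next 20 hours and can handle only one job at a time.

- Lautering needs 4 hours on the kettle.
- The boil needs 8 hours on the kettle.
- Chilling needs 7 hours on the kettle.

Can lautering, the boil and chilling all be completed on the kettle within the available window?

Yes

Running back to back, the jobs need 4 + 8 + 7 = 19 hours on the kettle.
Since 19 ≤ 20, they fit within the window.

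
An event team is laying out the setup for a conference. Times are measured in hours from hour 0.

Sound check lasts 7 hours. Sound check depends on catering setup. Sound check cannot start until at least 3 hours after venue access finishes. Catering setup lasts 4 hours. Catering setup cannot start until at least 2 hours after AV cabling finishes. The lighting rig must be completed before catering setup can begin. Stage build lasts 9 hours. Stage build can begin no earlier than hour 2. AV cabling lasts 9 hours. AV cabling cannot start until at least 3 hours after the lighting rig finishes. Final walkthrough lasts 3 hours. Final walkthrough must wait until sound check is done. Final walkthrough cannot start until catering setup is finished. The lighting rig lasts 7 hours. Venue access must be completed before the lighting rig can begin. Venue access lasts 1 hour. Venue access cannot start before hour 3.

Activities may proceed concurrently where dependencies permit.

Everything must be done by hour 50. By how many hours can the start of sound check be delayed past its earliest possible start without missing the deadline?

11

Venue access cannot begin until its own release at hour 3. It runs from hour 3 to 3 + 1 = hour 4.
The lighting rig cannot begin until venue access (finishes hour 4). It runs from hour 4 to 4 + 7 = hour 11.
AV cabling waits on the lighting rig (finishes hour 11, plus 3-hour gap → hour 14), so it starts at hour 14 and finishes at 14 + 9 = hour 23.
Catering setup cannot start until AV cabling (finishes hour 23, plus 2-hour gap → hour 25); the lighting rig (finishes hour 11). The controlling bound is hour 25, so catering setup finishes at 25 + 4 = hour 29.
Sound check cannot start until catering setup (finishes hour 29); venue access (finishes hour 4, plus 3-hour gap → hour 7). The controlling bound is hour 29, so sound check finishes at 29 + 7 = hour 36.

Working backward from the deadline:
Nothing follows final walkthrough; the deadline of hour 50 is its only limit. It must start by 50 − 3 = hour 47.
Sound check has to be done before final walkthrough (must start by hour 47). That means finishing by hour 47, i.e. starting by 47 − 7 = hour 40.
So sound check can start as early as hour 29 and as late as hour 40, giving 40 − 29 = 11 hours of slack.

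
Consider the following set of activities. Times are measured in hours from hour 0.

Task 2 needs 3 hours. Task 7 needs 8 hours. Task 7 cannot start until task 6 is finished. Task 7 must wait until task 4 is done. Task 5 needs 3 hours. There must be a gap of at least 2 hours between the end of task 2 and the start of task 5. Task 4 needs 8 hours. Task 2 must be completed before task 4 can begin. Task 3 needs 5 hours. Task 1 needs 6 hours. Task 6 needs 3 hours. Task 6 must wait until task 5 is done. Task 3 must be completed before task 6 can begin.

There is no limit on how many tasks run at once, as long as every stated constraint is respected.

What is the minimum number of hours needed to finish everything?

Task 3 can start immediately at hour 0; it finishes at hour 5.
Nothing blocks task 2, so it runs from hour 0 to hour 3.
Task 5 waits on task 2 (finishes hour 3, plus 2-hour gap → hour 5), so it starts at hour 5 and finishes at 5 + 3 = hour 8.
For task 6: task 5 (finishes hour 8); task 3 (finishes hour 5). Taking the maximum gives a start of hour 8, and it finishes at 8 + 3 = hour 11.
Task 4 cannot begin until task 2 (finishes hour 3). It runs from hour 3 to 3 + 8 = hour 11.
Task 7 needs all of task 6 (finishes hour 11); task 4 (finishes hour 11). That puts its earliest start at hour 11; it finishes at 11 + 8 = hour 19.
Task 1 has no prerequisites, so it starts at hour 0 and finishes at hour 6.
All tasks are finished once the last one completes. Finish times: Task 1 at 6, Task 2 at 3, Task 3 at 5, Task 4 at 11, Task 5 at 8, Task 6 at 11, Task 7 at 19. The latest is hour 19.

19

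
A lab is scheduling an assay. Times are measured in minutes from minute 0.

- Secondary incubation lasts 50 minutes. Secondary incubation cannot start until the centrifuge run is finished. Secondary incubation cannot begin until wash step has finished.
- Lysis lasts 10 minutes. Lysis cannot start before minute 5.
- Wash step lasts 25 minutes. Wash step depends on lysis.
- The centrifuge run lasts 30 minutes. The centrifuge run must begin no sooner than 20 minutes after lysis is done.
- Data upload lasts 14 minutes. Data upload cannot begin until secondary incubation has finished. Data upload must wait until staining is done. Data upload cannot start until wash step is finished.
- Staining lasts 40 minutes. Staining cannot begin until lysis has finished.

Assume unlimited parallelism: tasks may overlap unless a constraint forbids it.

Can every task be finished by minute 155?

Lysis cannot begin until its own release at minute 5. It runs from minute 5 to 5 + 10 = minute 15.
Staining waits on lysis (finishes minute 15), so it starts at minute 15 and finishes at 15 + 40 = minute 55.
Wash step waits on lysis (finishes minute 15), so it starts at minute 15 and finishes at 15 + 25 = minute 40.
The centrifuge run waits on lysis (finishes minute 15, plus 20-minute gap → minute 35), so it starts at minute 35 and finishes at 35 + 30 = minute 65.
For secondary incubation: the centrifuge run (finishes minute 65); wash step (finishes minute 40). Taking the maximum gives a start of minute 65, and it finishes at 65 + 50 = minute 115.
Data upload has to wait for secondary incubation (finishes minute 115); staining (finishes minute 55); wash step (finishes minute 40). The latest of these is minute 115, so data upload runs minute 115 to 115 + 14 = minute 129.
Every task is finished by minute 129, which is no later than the deadline of 155, so the schedule is feasible.

Yes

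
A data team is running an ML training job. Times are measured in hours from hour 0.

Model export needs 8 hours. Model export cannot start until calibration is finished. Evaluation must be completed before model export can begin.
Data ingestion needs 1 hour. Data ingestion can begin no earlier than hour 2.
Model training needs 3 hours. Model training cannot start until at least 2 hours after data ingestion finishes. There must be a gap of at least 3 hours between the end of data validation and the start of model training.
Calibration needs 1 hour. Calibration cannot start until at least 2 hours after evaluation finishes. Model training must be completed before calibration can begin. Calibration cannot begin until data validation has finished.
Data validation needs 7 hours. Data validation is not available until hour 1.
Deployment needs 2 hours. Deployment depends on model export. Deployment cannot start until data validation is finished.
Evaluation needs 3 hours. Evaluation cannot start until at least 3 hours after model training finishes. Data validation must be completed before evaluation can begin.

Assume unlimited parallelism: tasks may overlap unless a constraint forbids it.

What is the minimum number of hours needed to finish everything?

Data validation waits on its own release at hour 1, so it starts at hour 1 and finishes at 1 + 7 = hour 8.
Data ingestion waits on its own release at hour 2, so it starts at hour 2 and finishes at 2 + 1 = hour 3.
Model training needs all of data ingestion (finishes hour 3, plus 2-hour gap → hour 5); data validation (finishes hour 8, plus 3-hour gap → hour 11). That puts its earliest start at hour 11; it finishes at 11 + 3 = hour 14.
Evaluation has to wait for model training (finishes hour 14, plus 3-hour gap → hour 17); data validation (finishes hour 8). The latest of these is hour 17, so evaluation runs hour 17 to 17 + 3 = hour 20.
Calibration has to wait for evaluation (finishes hour 20, plus 2-hour gap → hour 22); model training (finishes hour 14); data validation (finishes hour 8). The latest of these is hour 22, so calibration runs hour 22 to 22 + 1 = hour 23.
Model export has to wait for calibration (finishes hour 23); evaluation (finishes hour 20). The latest of these is hour 23, so model export runs hour 23 to 23 + 8 = hour 31.
Deployment needs all of model export (finishes hour 31); data validation (finishes hour 8). That puts its earliest start at hour 31; it finishes at 31 + 2 = hour 33.
All tasks are finished once the last one completes. Finish times: Data ingestion at 3, Data validation at 8, Model training at 14, Evaluation at 20, Calibration at 23, Model export at 31, Deployment at 33. The latest is hour 33.

33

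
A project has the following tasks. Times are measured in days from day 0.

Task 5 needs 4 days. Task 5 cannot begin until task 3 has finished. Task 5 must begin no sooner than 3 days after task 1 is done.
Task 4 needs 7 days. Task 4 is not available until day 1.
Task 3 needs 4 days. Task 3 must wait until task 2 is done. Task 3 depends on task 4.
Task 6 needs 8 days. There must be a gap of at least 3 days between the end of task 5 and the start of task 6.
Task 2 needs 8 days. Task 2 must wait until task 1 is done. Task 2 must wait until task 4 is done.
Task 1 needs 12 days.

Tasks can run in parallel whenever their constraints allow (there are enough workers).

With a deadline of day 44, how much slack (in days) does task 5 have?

After its own release at day 1, task 4 can start at day 1 and finishes at day 8.
Nothing blocks task 1, so it runs from day 0 to day 12.
Task 2 needs all of task 1 (finishes day 12); task 4 (finishes day 8). That puts its earliest start at day 12; it finishes at 12 + 8 = day 20.
Task 3 has to wait for task 2 (finishes day 20); task 4 (finishes day 8). The latest of these is day 20, so task 3 runs day 20 to 20 + 4 = day 24.
Task 5 needs all of task 3 (finishes day 24); task 1 (finishes day 12, plus 3-day gap → day 15). That puts its earliest start at day 24; it finishes at 24 + 4 = day 28.

Working backward from the deadline:
Task 6 must finish by day 44; it takes 8 days, so it must start by 44 − 8 = day 36.
Since task 6 (must start by day 36, minus 3-day gap → day 33) depends on it, task 5 must finish by day 33. Backing off its 4-day duration gives a latest start of day 29.
So task 5 can start as early as day 24 and as late as day 29, giving 29 − 24 = 5 days of slack.

5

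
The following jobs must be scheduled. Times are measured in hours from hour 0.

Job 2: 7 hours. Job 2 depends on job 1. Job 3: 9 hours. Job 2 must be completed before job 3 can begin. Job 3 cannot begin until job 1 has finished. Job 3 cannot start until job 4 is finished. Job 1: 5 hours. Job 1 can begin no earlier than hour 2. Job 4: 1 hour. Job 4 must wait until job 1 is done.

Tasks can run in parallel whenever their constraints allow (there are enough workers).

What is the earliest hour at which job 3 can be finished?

Job 1 waits on its own release at hour 2, so it starts at hour 2 and finishes at 2 + 5 = hour 7.
After job 1 (finishes hour 7), job 4 can start at hour 7 and finishes at hour 8.
After job 1 (finishes hour 7), job 2 can start at hour 7 and finishes at hour 14.
Job 3 cannot start until job 2 (finishes hour 14); job 1 (finishes hour 7); job 4 (finishes hour 8). The controlling bound is hour 14, so job 3 finishes at 14 + 9 = hour 23.

23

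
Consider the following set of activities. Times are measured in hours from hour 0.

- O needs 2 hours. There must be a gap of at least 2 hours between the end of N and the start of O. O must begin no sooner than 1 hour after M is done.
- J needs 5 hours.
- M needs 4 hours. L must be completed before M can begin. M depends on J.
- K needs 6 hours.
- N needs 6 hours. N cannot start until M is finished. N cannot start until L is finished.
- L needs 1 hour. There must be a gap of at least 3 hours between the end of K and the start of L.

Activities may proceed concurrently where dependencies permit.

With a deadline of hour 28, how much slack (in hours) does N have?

Nothing blocks K, so it runs from hour 0 to hour 6.
L waits on K (finishes hour 6, plus 3-hour gap → hour 9), so it starts at hour 9 and finishes at 9 + 1 = hour 10.
J can start immediately at hour 0; it finishes at hour 5.
M needs all of L (finishes hour 10); J (finishes hour 5). That puts its earliest start at hour 10; it finishes at 10 + 4 = hour 14.
N needs all of M (finishes hour 14); L (finishes hour 10). That puts its earliest start at hour 14; it finishes at 14 + 6 = hour 20.

Working backward from the deadline:
O has no dependents, so it just needs to finish by hour 28. Starting by 28 − 2 = hour 26 achieves that.
N has to be done before O (must start by hour 26, minus 2-hour gap → hour 24). That means finishing by hour 24, i.e. starting by 24 − 6 = hour 18.
So N can start as early as hour 14 and as late as hour 18, giving 18 − 14 = 4 hours of slack.

4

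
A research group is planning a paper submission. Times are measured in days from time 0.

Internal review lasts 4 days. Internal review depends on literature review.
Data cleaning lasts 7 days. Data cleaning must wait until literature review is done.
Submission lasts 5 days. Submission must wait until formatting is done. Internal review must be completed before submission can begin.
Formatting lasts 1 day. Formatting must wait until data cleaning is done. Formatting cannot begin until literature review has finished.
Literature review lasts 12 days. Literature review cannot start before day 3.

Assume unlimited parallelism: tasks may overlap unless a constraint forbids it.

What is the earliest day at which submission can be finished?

Literature review waits on its own release at day 3, so it starts at day 3 and finishes at 3 + 12 = day 15.
After literature review (finishes day 15), internal review can start at day 15 and finishes at day 19.
Data cleaning cannot begin until literature review (finishes day 15). It runs from day 15 to 15 + 7 = day 22.
Formatting has to wait for data cleaning (finishes day 22); literature review (finishes day 15). The latest of these is day 22, so formatting runs day 22 to 22 + 1 = day 23.
Submission cannot start until formatting (finishes day 23); internal review (finishes day 19). The controlling bound is day 23, so submission finishes at 23 + 5 = day 28.

28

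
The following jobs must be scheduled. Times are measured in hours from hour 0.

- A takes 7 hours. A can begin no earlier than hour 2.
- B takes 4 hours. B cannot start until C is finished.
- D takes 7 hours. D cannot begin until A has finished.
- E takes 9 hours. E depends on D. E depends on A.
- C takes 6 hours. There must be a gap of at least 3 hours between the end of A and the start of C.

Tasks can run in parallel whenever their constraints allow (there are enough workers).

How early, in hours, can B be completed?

After its own release at hour 2, A can start at hour 2 and finishes at hour 9.
After A (finishes hour 9, plus 3-hour gap → hour 12), C can start at hour 12 and finishes at hour 18.
After C (finishes hour 18), B can start at hour 18 and finishes at hour 22.

22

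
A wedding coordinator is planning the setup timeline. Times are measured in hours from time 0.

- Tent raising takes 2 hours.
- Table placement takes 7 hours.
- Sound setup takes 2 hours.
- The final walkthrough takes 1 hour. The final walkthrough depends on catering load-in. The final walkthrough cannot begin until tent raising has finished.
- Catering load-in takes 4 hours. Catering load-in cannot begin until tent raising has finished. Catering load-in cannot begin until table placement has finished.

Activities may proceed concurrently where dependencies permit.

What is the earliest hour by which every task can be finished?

12

Nothing blocks sound setup, so it runs from hour 0 to hour 2.
Table placement can start immediately at hour 0; it finishes at hour 7.
Nothing blocks tent raising, so it runs from hour 0 to hour 2.
Catering load-in has to wait for tent raising (finishes hour 2); table placement (finishes hour 7). The latest of these is hour 7, so catering load-in runs hour 7 to 7 + 4 = hour 11.
The final walkthrough needs all of catering load-in (finishes hour 11); tent raising (finishes hour 2). That puts its earliest start at hour 11; it finishes at 11 + 1 = hour 12.
All tasks are finished once the last one completes. Finish times: Tent raising at 2, Table placement at 7, Sound setup at 2, Catering load-in at 11, The final walkthrough at 12. The latest is hour 12.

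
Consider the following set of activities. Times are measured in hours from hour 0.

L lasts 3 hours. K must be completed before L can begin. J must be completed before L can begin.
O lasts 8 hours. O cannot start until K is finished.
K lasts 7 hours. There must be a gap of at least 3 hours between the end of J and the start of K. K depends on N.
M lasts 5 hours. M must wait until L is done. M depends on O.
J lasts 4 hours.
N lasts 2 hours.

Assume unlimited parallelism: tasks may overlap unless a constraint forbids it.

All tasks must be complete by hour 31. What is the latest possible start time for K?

11

M must finish by hour 31; it takes 5 hours, so it must start by 31 − 5 = hour 26.
Since M (must start by hour 26) depends on it, L must finish by hour 26. Backing off its 3-hour duration gives a latest start of hour 23.
O has to be done before M (must start by hour 26). That means finishing by hour 26, i.e. starting by 26 − 8 = hour 18.
K feeds L (must start by hour 23); O (must start by hour 18). Taking the minimum, K must finish by hour 18 and start by 18 − 7 = hour 11.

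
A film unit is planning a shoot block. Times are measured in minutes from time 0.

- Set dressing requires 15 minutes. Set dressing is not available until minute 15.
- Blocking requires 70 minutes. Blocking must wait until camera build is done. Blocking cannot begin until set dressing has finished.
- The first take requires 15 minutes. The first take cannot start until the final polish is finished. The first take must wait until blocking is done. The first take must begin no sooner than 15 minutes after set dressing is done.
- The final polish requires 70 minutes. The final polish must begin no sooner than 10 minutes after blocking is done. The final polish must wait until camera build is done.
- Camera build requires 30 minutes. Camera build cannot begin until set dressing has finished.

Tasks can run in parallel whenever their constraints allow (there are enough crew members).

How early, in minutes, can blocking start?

60

Set dressing cannot begin until its own release at minute 15. It runs from minute 15 to 15 + 15 = minute 30.
Camera build cannot begin until set dressing (finishes minute 30). It runs from minute 30 to 30 + 30 = minute 60.
Blocking waits on camera build (finishes minute 60); set dressing (finishes minute 30). The latest of these is minute 60, which is the earliest blocking can start.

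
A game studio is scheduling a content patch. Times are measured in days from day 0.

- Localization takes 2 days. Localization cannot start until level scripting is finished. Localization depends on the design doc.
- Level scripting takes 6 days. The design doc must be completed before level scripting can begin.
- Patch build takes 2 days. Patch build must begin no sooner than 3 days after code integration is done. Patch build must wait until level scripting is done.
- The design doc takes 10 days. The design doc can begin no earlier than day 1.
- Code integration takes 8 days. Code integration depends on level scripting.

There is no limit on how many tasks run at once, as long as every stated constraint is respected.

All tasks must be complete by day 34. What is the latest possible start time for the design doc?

Nothing follows patch build; the deadline of day 34 is its only limit. It must start by 34 − 2 = day 32.
Code integration must finish before patch build (must start by day 32, minus 3-day gap → day 29). With an 8-day duration, code integration must start by 29 − 8 = day 21.
Localization has no dependents, so it just needs to finish by day 34. Starting by 34 − 2 = day 32 achieves that.
Level scripting has several dependents: code integration (must start by day 21); localization (must start by day 32); patch build (must start by day 32). The earliest of those limits is day 21, so level scripting must start by 21 − 6 = day 15.
The design doc must finish in time for level scripting (must start by day 15); localization (must start by day 32). The tightest is day 15, so the design doc must start by 15 − 10 = day 5.

5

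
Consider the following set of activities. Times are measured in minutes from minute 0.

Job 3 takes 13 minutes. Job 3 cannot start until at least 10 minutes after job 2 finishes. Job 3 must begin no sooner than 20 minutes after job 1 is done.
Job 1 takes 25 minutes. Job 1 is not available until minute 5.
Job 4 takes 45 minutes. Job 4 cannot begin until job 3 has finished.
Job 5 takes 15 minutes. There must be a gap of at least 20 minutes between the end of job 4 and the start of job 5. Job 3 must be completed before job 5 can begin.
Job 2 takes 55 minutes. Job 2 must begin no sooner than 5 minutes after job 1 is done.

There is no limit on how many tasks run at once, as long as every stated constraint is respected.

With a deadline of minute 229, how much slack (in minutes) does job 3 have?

After its own release at minute 5, job 1 can start at minute 5 and finishes at minute 30.
Job 2 cannot begin until job 1 (finishes minute 30, plus 5-minute gap → minute 35). It runs from minute 35 to 35 + 55 = minute 90.
Job 3 needs all of job 2 (finishes minute 90, plus 10-minute gap → minute 100); job 1 (finishes minute 30, plus 20-minute gap → minute 50). That puts its earliest start at minute 100; it finishes at 100 + 13 = minute 113.

Working backward from the deadline:
To finish by minute 229, job 5 (duration 15) must start no later than minute 214.
Job 4 must finish before job 5 (must start by minute 214, minus 20-minute gap → minute 194). With a 45-minute duration, job 4 must start by 194 − 45 = minute 149.
Job 3 has several dependents: job 4 (must start by minute 149); job 5 (must start by minute 214). The earliest of those limits is minute 149, so job 3 must start by 149 − 13 = minute 136.
So job 3 can start as early as minute 100 and as late as minute 136, giving 136 − 100 = 36 minutes of slack.

36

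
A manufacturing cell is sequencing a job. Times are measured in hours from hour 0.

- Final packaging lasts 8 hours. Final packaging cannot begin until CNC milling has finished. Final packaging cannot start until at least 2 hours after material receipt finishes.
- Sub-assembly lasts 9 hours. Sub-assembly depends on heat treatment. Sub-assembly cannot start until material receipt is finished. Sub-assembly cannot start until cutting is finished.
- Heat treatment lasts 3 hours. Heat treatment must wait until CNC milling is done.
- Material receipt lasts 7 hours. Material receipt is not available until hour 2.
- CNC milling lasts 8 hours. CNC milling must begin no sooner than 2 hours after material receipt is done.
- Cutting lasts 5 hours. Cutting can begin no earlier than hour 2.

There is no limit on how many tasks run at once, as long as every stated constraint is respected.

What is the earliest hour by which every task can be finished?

31

Cutting cannot begin until its own release at hour 2. It runs from hour 2 to 2 + 5 = hour 7.
After its own release at hour 2, material receipt can start at hour 2 and finishes at hour 9.
CNC milling cannot begin until material receipt (finishes hour 9, plus 2-hour gap → hour 11). It runs from hour 11 to 11 + 8 = hour 19.
Final packaging needs all of CNC milling (finishes hour 19); material receipt (finishes hour 9, plus 2-hour gap → hour 11). That puts its earliest start at hour 19; it finishes at 19 + 8 = hour 27.
Heat treatment waits on CNC milling (finishes hour 19), so it starts at hour 19 and finishes at 19 + 3 = hour 22.
Sub-assembly has to wait for heat treatment (finishes hour 22); material receipt (finishes hour 9); cutting (finishes hour 7). The latest of these is hour 22, so sub-assembly runs hour 22 to 22 + 9 = hour 31.
All tasks are finished once the last one completes. Finish times: Material receipt at 9, Cutting at 7, CNC milling at 19, Heat treatment at 22, Sub-assembly at 31, Final packaging at 27. The latest is hour 31.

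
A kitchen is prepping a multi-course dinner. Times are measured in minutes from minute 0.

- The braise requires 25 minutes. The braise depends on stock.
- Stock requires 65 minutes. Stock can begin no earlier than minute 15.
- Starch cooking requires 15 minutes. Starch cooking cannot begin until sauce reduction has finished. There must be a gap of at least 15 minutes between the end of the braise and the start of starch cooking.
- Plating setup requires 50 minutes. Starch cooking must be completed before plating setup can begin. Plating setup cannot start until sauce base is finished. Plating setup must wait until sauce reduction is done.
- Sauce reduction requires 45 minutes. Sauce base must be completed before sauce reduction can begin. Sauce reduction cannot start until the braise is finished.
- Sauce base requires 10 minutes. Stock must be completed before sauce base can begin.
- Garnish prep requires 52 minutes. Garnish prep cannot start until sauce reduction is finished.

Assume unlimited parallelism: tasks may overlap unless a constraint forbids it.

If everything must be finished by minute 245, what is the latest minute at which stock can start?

45

Nothing follows plating setup; the deadline of minute 245 is its only limit. It must start by 245 − 50 = minute 195.
Since plating setup (must start by minute 195) depends on it, starch cooking must finish by minute 195. Backing off its 15-minute duration gives a latest start of minute 180.
Garnish prep has no dependents, so it just needs to finish by minute 245. Starting by 245 − 52 = minute 193 achieves that.
Sauce reduction feeds starch cooking (must start by minute 180); plating setup (must start by minute 195); garnish prep (must start by minute 193). Taking the minimum, sauce reduction must finish by minute 180 and start by 180 − 45 = minute 135.
Sauce base has several dependents: sauce reduction (must start by minute 135); plating setup (must start by minute 195). The earliest of those limits is minute 135, so sauce base must start by 135 − 10 = minute 125.
For the braise: sauce reduction (must start by minute 135); starch cooking (must start by minute 180, minus 15-minute gap → minute 165). The most restrictive is minute 135; with a 25-minute duration, the braise must start by minute 110.
Stock has several dependents: sauce base (must start by minute 125); the braise (must start by minute 110). The earliest of those limits is minute 110, so stock must start by 110 − 65 = minute 45.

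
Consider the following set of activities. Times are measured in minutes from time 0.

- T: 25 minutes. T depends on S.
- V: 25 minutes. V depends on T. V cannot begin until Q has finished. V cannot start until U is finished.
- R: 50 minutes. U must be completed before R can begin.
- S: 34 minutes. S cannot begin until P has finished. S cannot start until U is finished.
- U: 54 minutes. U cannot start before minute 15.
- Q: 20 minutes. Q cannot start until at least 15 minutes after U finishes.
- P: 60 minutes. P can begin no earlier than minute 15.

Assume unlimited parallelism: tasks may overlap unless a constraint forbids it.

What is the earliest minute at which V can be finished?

U cannot begin until its own release at minute 15. It runs from minute 15 to 15 + 54 = minute 69.
Q cannot begin until U (finishes minute 69, plus 15-minute gap → minute 84). It runs from minute 84 to 84 + 20 = minute 104.
P waits on its own release at minute 15, so it starts at minute 15 and finishes at 15 + 60 = minute 75.
S needs all of P (finishes minute 75); U (finishes minute 69). That puts its earliest start at minute 75; it finishes at 75 + 34 = minute 109.
After S (finishes minute 109), T can start at minute 109 and finishes at minute 134.
For V: T (finishes minute 134); Q (finishes minute 104); U (finishes minute 69). Taking the maximum gives a start of minute 134, and it finishes at 134 + 25 = minute 159.

159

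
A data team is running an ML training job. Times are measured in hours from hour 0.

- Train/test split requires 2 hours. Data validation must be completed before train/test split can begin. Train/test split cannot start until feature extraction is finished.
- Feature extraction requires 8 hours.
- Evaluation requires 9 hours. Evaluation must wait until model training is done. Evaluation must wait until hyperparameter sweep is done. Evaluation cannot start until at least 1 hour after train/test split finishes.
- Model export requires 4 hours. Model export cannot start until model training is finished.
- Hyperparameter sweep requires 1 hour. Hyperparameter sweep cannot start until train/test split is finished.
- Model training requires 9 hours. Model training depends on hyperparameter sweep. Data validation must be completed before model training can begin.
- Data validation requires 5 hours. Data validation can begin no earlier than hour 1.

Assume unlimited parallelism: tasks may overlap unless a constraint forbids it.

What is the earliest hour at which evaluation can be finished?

29

Feature extraction has no prerequisites, so it starts at hour 0 and finishes at hour 8.
After its own release at hour 1, data validation can start at hour 1 and finishes at hour 6.
Train/test split has to wait for data validation (finishes hour 6); feature extraction (finishes hour 8). The latest of these is hour 8, so train/test split runs hour 8 to 8 + 2 = hour 10.
After train/test split (finishes hour 10), hyperparameter sweep can start at hour 10 and finishes at hour 11.
Model training has to wait for hyperparameter sweep (finishes hour 11); data validation (finishes hour 6). The latest of these is hour 11, so model training runs hour 11 to 11 + 9 = hour 20.
For evaluation: model training (finishes hour 20); hyperparameter sweep (finishes hour 11); train/test split (finishes hour 10, plus 1-hour gap → hour 11). Taking the maximum gives a start of hour 20, and it finishes at 20 + 9 = hour 29.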